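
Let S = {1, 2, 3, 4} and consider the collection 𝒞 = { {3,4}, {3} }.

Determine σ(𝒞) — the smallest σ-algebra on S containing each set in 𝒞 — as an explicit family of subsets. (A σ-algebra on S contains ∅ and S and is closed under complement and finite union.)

Seed the family with 𝒞 together with ∅ and S: { {}, {3}, {3,4}, S }.
Iteration 1. New:
  {1,2}  = ᶜ of {3,4}
  {1,2,4}  = ᶜ of {3}
  |family| = 6
Iteration 2: 1 new —
  {1,2,3}  = {3} ∪ {1,2}
  |family| = 7
Iteration 3. New:
  {4}  = ᶜ of {1,2,3}
  |family| = 8
After Iteration 4 the family is unchanged; done.

Hence σ(𝒞) has 8 members: { {}, {3}, {4}, {1,2}, {3,4}, {1,2,3}, {1,2,4}, S }.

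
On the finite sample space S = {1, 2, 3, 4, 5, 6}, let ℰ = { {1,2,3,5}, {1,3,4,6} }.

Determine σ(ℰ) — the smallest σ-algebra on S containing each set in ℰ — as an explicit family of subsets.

|σ(ℰ)| = 8.  σ(ℰ) = { {}, {1,3}, {2,5}, {4,6}, {1,2,3,5}, {1,3,4,6}, {2,4,5,6}, S }

Check:
Seed the family with ℰ together with ∅ and S: { {}, {1,2,3,5}, {1,3,4,6}, S }.
Iteration 1: 2 new —
  {2,5}  = {1,3,4,6}ᶜ
  {4,6}  = {1,2,3,5}ᶜ
  (now 6)
Iteration 2 adds 1:
  {2,4,5,6}  = {2,5} ∪ {4,6}
  (now 7)
Iteration 3: 1 new —
  {1,3}  = {2,4,5,6}ᶜ
  (now 8)
Iteration 4: closed — nothing new.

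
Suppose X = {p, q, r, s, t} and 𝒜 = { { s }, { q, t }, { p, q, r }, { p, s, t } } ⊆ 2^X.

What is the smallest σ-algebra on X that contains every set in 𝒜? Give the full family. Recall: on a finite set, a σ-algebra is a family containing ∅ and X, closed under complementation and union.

Begin from { {}, { s }, { q, t }, { p, q, r }, { p, s, t }, X } (that is, 𝒜 plus ∅ and X).
Iteration 1 (7 new):
  { q, r }  = ᶜ of { p, s, t }
  { s, t }  = ᶜ of { p, q, r }
  { p, r, s }  = ᶜ of { q, t }
  { q, s, t }  = { q, t } ∪ { s }
  { p, q, r, s }  = { p, q, r } ∪ { s }
  { p, q, r, t }  = ᶜ of { s }
  { p, q, s, t }  = { p, s, t } ∪ { q, t }
  |family| = 13
Iteration 2. New:
  { r }  = ᶜ of { p, q, s, t }
  { t }  = ᶜ of { p, q, r, s }
  { p, r }  = ᶜ of { q, s, t }
  { q, r, s }  = { q, r } ∪ { s }
  { q, r, t }  = { q, t } ∪ { q, r }
  { p, r, s, t }  = { p, s, t } ∪ { p, r, s }
  { q, r, s, t }  = { s, t } ∪ { q, r }
  |family| = 20
Iteration 3. New:
  { p }  = ᶜ of { q, r, s, t }
  { q }  = ᶜ of { p, r, s, t }
  { p, s }  = ᶜ of { q, r, t }
  { p, t }  = ᶜ of { q, r, s }
  { r, s }  = { r } ∪ { s }
  { r, t }  = { t } ∪ { r }
  { p, r, t }  = { p, r } ∪ { t }
  { r, s, t }  = { s, t } ∪ { r }
  |family| = 28
Iteration 4 (4 new):
  { p, q }  = ᶜ of { r, s, t }
  { q, s }  = ᶜ of { p, r, t }
  { p, q, s }  = ᶜ of { r, t }
  { p, q, t }  = ᶜ of { r, s }
  |family| = 32
Iteration 5: closed — nothing new.

σ(𝒜) = { {}, { p }, { q }, { r }, { s }, { t }, { p, q }, { p, r }, { p, s }, { p, t }, { q, r }, { q, s }, { q, t }, { r, s }, { r, t }, { s, t }, { p, q, r }, { p, q, s }, { p, q, t }, { p, r, s }, { p, r, t }, { p, s, t }, { q, r, s }, { q, r, t }, { q, s, t }, { r, s, t }, { p, q, r, s }, { p, q, r, t }, { p, q, s, t }, { p, r, s, t }, { q, r, s, t }, X }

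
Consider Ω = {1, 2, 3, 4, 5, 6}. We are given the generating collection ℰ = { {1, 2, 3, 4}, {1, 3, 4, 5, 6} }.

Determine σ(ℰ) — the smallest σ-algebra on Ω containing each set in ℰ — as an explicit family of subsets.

σ(ℰ) = { ∅, {2}, {5, 6}, {1, 3, 4}, {2, 5, 6}, {1, 2, 3, 4}, {1, 3, 4, 5, 6}, Ω }

Check:
Take S₀ = ℰ ∪ {∅, Ω} = { ∅, {1, 2, 3, 4}, {1, 3, 4, 5, 6}, Ω }.
Pass 1. New:
  {2}  = Ω∖{1, 3, 4, 5, 6}
  {5, 6}  = Ω∖{1, 2, 3, 4}
  (now 6)
Pass 2: 1 new —
  {2, 5, 6}  = {5, 6} ∪ {2}
  (now 7)
Pass 3 adds 1:
  {1, 3, 4}  = Ω∖{2, 5, 6}
  (now 8)
Pass 4: stable.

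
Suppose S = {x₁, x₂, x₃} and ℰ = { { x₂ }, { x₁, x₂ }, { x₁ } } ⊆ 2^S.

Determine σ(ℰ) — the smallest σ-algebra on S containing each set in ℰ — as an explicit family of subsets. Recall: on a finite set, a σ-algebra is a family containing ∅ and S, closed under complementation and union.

Initial family (5 sets): { ∅, { x₁ }, { x₂ }, { x₁, x₂ }, S }.
Round 1: +3 →
  { x₃ }  = { x₁, x₂ }ᶜ
  { x₁, x₃ }  = { x₂ }ᶜ
  { x₂, x₃ }  = { x₁ }ᶜ
  — 8 sets.
Round 2: stable.

σ(ℰ) = { ∅, { x₁ }, { x₂ }, { x₃ }, { x₁, x₂ }, { x₁, x₃ }, { x₂, x₃ }, S }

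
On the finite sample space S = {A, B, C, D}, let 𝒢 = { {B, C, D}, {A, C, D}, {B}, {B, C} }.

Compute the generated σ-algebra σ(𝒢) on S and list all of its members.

σ(𝒢) = { ∅, {A}, {B}, {C}, {D}, {A, B}, {A, C}, {A, D}, {B, C}, {B, D}, {C, D}, {A, B, C}, {A, B, D}, {A, C, D}, {B, C, D}, S }

Check:
Seed the family with 𝒢 together with ∅ and S: { ∅, {B}, {B, C}, {A, C, D}, {B, C, D}, S }.
Round 1. New:
  {A}  = S∖{B, C, D}
  {A, D}  = S∖{B, C}
  — 8 sets.
Round 2 adds 3:
  {A, B}  = {B} ∪ {A}
  {A, B, C}  = {B, C} ∪ {A}
  {A, B, D}  = {B} ∪ {A, D}
  — 11 sets.
Round 3 (3 new):
  {C}  = S∖{A, B, D}
  {D}  = S∖{A, B, C}
  {C, D}  = S∖{A, B}
  — 14 sets.
Round 4: +2 →
  {A, C}  = {C} ∪ {A}
  {B, D}  = {D} ∪ {B}
  — 16 sets.
After Round 5 the family is unchanged; done.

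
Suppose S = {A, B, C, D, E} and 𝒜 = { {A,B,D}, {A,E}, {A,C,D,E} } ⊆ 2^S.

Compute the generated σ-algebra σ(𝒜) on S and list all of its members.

Take S₀ = 𝒜 ∪ {∅, S} = { ∅, {A,E}, {A,B,D}, {A,C,D,E}, S }.
Iteration 1: 4 new —
  {B}  = ᶜ of {A,C,D,E}
  {C,E}  = ᶜ of {A,B,D}
  {B,C,D}  = ᶜ of {A,E}
  {A,B,D,E}  = {A,E} ∪ {A,B,D}
Iteration 2: +6 →
  {C}  = ᶜ of {A,B,D,E}
  {A,B,E}  = {B} ∪ {A,E}
  {A,C,E}  = {A,E} ∪ {C,E}
  {B,C,E}  = {B} ∪ {C,E}
  {A,B,C,D}  = {B,C,D} ∪ {A,B,D}
  {B,C,D,E}  = {B,C,D} ∪ {C,E}
Iteration 3 (7 new):
  {A}  = ᶜ of {B,C,D,E}
  {E}  = ᶜ of {A,B,C,D}
  {A,D}  = ᶜ of {B,C,E}
  {B,C}  = {C} ∪ {B}
  {B,D}  = ᶜ of {A,C,E}
  {C,D}  = ᶜ of {A,B,E}
  {A,B,C,E}  = {C} ∪ {A,B,E}
Iteration 4: 9 new —
  {D}  = ᶜ of {A,B,C,E}
  {A,B}  = {B} ∪ {A}
  {A,C}  = {C} ∪ {A}
  {B,E}  = {B} ∪ {E}
  {A,B,C}  = {B,C} ∪ {A}
  {A,C,D}  = {C,D} ∪ {A,D}
  {A,D,E}  = ᶜ of {B,C}
  {B,D,E}  = {B,D} ∪ {E}
  {C,D,E}  = {C,D} ∪ {C,E}
Iteration 5 adds 1:
  {D,E}  = ᶜ of {A,B,C}
Iteration 6: already closed under ᶜ and ∪.

Hence σ(𝒜) has 32 members: { ∅, {A}, {B}, {C}, {D}, {E}, {A,B}, {A,C}, {A,D}, {A,E}, {B,C}, {B,D}, {B,E}, {C,D}, {C,E}, {D,E}, {A,B,C}, {A,B,D}, {A,B,E}, {A,C,D}, {A,C,E}, {A,D,E}, {B,C,D}, {B,C,E}, {B,D,E}, {C,D,E}, {A,B,C,D}, {A,B,C,E}, {A,B,D,E}, {A,C,D,E}, {B,C,D,E}, S }.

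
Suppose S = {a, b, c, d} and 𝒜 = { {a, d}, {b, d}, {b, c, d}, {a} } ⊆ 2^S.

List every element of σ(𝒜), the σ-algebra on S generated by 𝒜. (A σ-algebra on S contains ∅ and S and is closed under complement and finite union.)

Take S₀ = 𝒜 ∪ {∅, S} = { ∅, {a}, {a, d}, {b, d}, {b, c, d}, S }.
Iteration 1 (3 new):
  {a, c}  = {b, d}ᶜ
  {b, c}  = {a, d}ᶜ
  {a, b, d}  = {a, d} ∪ {b, d}
Iteration 2: 3 new —
  {c}  = {a, b, d}ᶜ
  {a, b, c}  = {b, c} ∪ {a, c}
  {a, c, d}  = {a, d} ∪ {a, c}
Iteration 3 adds 2:
  {b}  = {a, c, d}ᶜ
  {d}  = {a, b, c}ᶜ
Iteration 4: +2 →
  {a, b}  = {b} ∪ {a}
  {c, d}  = {c} ∪ {d}
Iteration 5: stable.

σ(𝒜) = { ∅, {a}, {b}, {c}, {d}, {a, b}, {a, c}, {a, d}, {b, c}, {b, d}, {c, d}, {a, b, c}, {a, b, d}, {a, c, d}, {b, c, d}, S }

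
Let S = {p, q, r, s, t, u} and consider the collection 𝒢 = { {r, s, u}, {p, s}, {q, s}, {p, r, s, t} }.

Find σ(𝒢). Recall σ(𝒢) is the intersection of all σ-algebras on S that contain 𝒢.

σ(𝒢) = { {}, {p}, {q}, {r}, {s}, {t}, {u}, {p, q}, {p, r}, {p, s}, {p, t}, {p, u}, {q, r}, {q, s}, {q, t}, {q, u}, {r, s}, {r, t}, {r, u}, {s, t}, {s, u}, {t, u}, {p, q, r}, {p, q, s}, {p, q, t}, {p, q, u}, {p, r, s}, {p, r, t}, {p, r, u}, {p, s, t}, {p, s, u}, {p, t, u}, {q, r, s}, {q, r, t}, {q, r, u}, {q, s, t}, {q, s, u}, {q, t, u}, {r, s, t}, {r, s, u}, {r, t, u}, {s, t, u}, {p, q, r, s}, {p, q, r, t}, {p, q, r, u}, {p, q, s, t}, {p, q, s, u}, {p, q, t, u}, {p, r, s, t}, {p, r, s, u}, {p, r, t, u}, {p, s, t, u}, {q, r, s, t}, {q, r, s, u}, {q, r, t, u}, {q, s, t, u}, {r, s, t, u}, {p, q, r, s, t}, {p, q, r, s, u}, {p, q, r, t, u}, {p, q, s, t, u}, {p, r, s, t, u}, {q, r, s, t, u}, S }

Derivation:
Seed the family with 𝒢 together with ∅ and S: { {}, {p, s}, {q, s}, {r, s, u}, {p, r, s, t}, S }.
Round 1 (9 new):
  {q, u}  = {p, r, s, t}ᶜ
  {p, q, s}  = {p, s} ∪ {q, s}
  {p, q, t}  = {r, s, u}ᶜ
  {p, r, s, u}  = {p, s} ∪ {r, s, u}
  {p, r, t, u}  = {q, s}ᶜ
  {q, r, s, u}  = {r, s, u} ∪ {q, s}
  {q, r, t, u}  = {p, s}ᶜ
  {p, q, r, s, t}  = {p, r, s, t} ∪ {q, s}
  {p, r, s, t, u}  = {p, r, s, t} ∪ {r, s, u}
Round 2 (12 new):
  {q}  = {p, r, s, t, u}ᶜ
  {u}  = {p, q, r, s, t}ᶜ
  {p, t}  = {q, r, s, u}ᶜ
  {q, t}  = {p, r, s, u}ᶜ
  {q, s, u}  = {q, u} ∪ {q, s}
  {r, t, u}  = {p, q, s}ᶜ
  {p, q, s, t}  = {p, q, s} ∪ {p, q, t}
  {p, q, s, u}  = {q, u} ∪ {p, q, s}
  {p, q, t, u}  = {q, u} ∪ {p, q, t}
  {p, q, r, s, u}  = {q, u} ∪ {p, r, s, u}
  {p, q, r, t, u}  = {p, r, t, u} ∪ {q, u}
  {q, r, s, t, u}  = {q, r, s, u} ∪ {q, r, t, u}
Round 3: 15 new —
  {p}  = {q, r, s, t, u}ᶜ
  {s}  = {p, q, r, t, u}ᶜ
  {t}  = {p, q, r, s, u}ᶜ
  {r, s}  = {p, q, t, u}ᶜ
  {r, t}  = {p, q, s, u}ᶜ
  {r, u}  = {p, q, s, t}ᶜ
  {p, r, t}  = {q, s, u}ᶜ
  {p, s, t}  = {p, s} ∪ {p, t}
  {p, s, u}  = {p, s} ∪ {u}
  {p, t, u}  = {p, t} ∪ {u}
  {q, s, t}  = {q, t} ∪ {q, s}
  {q, t, u}  = {q, t} ∪ {q, u}
  {q, s, t, u}  = {q, s, u} ∪ {q, t}
  {r, s, t, u}  = {r, s, u} ∪ {r, t, u}
  {p, q, s, t, u}  = {q, s, u} ∪ {p, t}
Round 4. New:
  {r}  = {p, q, s, t, u}ᶜ
  {p, q}  = {r, s, t, u}ᶜ
  {p, r}  = {q, s, t, u}ᶜ
  {p, u}  = {p} ∪ {u}
  {s, t}  = {s} ∪ {t}
  {s, u}  = {s} ∪ {u}
  {t, u}  = {u} ∪ {t}
  {p, q, u}  = {q, u} ∪ {p}
  {p, r, s}  = {q, t, u}ᶜ
  {p, r, u}  = {q, s, t}ᶜ
  {q, r, s}  = {p, t, u}ᶜ
  {q, r, t}  = {p, s, u}ᶜ
  {q, r, u}  = {p, s, t}ᶜ
  {r, s, t}  = {r, s} ∪ {r, t}
  {p, q, r, s}  = {r, s} ∪ {p, q, s}
  {p, q, r, t}  = {p, r, t} ∪ {q}
  {p, s, t, u}  = {p, t, u} ∪ {s}
  {q, r, s, t}  = {r, s} ∪ {q, s, t}
Round 5. New:
  {q, r}  = {p, s, t, u}ᶜ
  {p, q, r}  = {q} ∪ {p, r}
  {s, t, u}  = {t, u} ∪ {s, t}
  {p, q, r, u}  = {s, t}ᶜ
Round 6: stable.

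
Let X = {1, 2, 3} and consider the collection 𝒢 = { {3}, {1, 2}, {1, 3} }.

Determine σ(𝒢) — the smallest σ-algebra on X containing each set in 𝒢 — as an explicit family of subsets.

σ(𝒢) (8 sets): { {}, {1}, {2}, {3}, {1, 2}, {1, 3}, {2, 3}, X }

Derivation:
Start: 𝒢 ∪ {∅, X} = { {}, {3}, {1, 2}, {1, 3}, X }.
Step 1 (1 new):
  {2}  = X∖{1, 3}
Step 2 adds 1:
  {2, 3}  = {3} ∪ {2}
Step 3 (1 new):
  {1}  = X∖{2, 3}
Step 4 adds nothing — fixpoint reached.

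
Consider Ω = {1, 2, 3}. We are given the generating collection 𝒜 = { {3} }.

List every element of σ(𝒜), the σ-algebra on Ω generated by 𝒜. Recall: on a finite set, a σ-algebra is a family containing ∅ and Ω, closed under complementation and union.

Begin from { {}, {3}, Ω } (that is, 𝒜 plus ∅ and Ω).
Round 1 (1 new):
  {1, 2}  = {3}ᶜ
  (now 4)
Round 2: closed — nothing new.

Hence σ(𝒜) has 4 members: { {}, {3}, {1, 2}, Ω }.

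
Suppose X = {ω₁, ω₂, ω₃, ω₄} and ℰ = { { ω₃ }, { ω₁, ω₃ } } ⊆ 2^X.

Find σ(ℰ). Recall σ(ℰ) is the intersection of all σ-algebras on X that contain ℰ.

σ(ℰ) = { {}, { ω₁ }, { ω₃ }, { ω₁, ω₃ }, { ω₂, ω₄ }, { ω₁, ω₂, ω₄ }, { ω₂, ω₃, ω₄ }, X }

Derivation:
Take S₀ = ℰ ∪ {∅, X} = { {}, { ω₃ }, { ω₁, ω₃ }, X }.
Step 1: +2 →
  { ω₂, ω₄ }  = X∖{ ω₁, ω₃ }
  { ω₁, ω₂, ω₄ }  = X∖{ ω₃ }
  [6 total]
Step 2: 1 new —
  { ω₂, ω₃, ω₄ }  = { ω₃ } ∪ { ω₂, ω₄ }
  [7 total]
Step 3: 1 new —
  { ω₁ }  = X∖{ ω₂, ω₃, ω₄ }
  [8 total]
After Step 4 the family is unchanged; done.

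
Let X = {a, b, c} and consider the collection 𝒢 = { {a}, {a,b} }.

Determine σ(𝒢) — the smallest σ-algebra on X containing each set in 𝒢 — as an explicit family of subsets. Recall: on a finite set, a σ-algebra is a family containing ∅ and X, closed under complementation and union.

Start: 𝒢 ∪ {∅, X} = { {}, {a}, {a,b}, X }.
Pass 1. New:
  {c}  = ᶜ of {a,b}
  {b,c}  = ᶜ of {a}
  [6 total]
Pass 2 adds 1:
  {a,c}  = {c} ∪ {a}
  [7 total]
Pass 3: +1 →
  {b}  = ᶜ of {a,c}
  [8 total]
After Pass 4 the family is unchanged; done.

σ(𝒢) = { {}, {a}, {b}, {c}, {a,b}, {a,c}, {b,c}, X }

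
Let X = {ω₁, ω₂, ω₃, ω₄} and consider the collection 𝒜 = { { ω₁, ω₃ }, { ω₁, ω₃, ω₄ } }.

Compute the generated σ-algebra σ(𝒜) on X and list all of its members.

Begin from { {  }, { ω₁, ω₃ }, { ω₁, ω₃, ω₄ }, X } (that is, 𝒜 plus ∅ and X).
Round 1: +2 →
  { ω₂ }  = X∖{ ω₁, ω₃, ω₄ }
  { ω₂, ω₄ }  = X∖{ ω₁, ω₃ }
Round 2: 1 new —
  { ω₁, ω₂, ω₃ }  = { ω₁, ω₃ } ∪ { ω₂ }
Round 3. New:
  { ω₄ }  = X∖{ ω₁, ω₂, ω₃ }
Round 4: already closed under ᶜ and ∪.

Therefore σ(𝒜) = { {  }, { ω₂ }, { ω₄ }, { ω₁, ω₃ }, { ω₂, ω₄ }, { ω₁, ω₂, ω₃ }, { ω₁, ω₃, ω₄ }, X } (|σ(𝒜)| = 8).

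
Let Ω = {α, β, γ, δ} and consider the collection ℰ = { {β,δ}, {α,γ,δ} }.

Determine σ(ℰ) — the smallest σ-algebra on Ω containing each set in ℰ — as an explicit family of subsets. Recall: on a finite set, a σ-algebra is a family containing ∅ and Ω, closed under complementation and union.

Start: ℰ ∪ {∅, Ω} = { ∅, {β,δ}, {α,γ,δ}, Ω }.
Step 1: 2 new —
  {β}  = complement {α,γ,δ}
  {α,γ}  = complement {β,δ}
  |family| = 6
Step 2. New:
  {α,β,γ}  = {α,γ} ∪ {β}
  |family| = 7
Step 3 (1 new):
  {δ}  = complement {α,β,γ}
  |family| = 8
Step 4: closed — nothing new.

σ(ℰ) = { ∅, {β}, {δ}, {α,γ}, {β,δ}, {α,β,γ}, {α,γ,δ}, Ω }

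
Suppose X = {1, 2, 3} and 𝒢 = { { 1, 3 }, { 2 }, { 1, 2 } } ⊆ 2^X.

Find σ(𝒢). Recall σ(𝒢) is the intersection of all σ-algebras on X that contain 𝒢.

Initial family (5 sets): { {}, { 2 }, { 1, 2 }, { 1, 3 }, X }.
Pass 1. New:
  { 3 }  = ᶜ of { 1, 2 }
Pass 2 (1 new):
  { 2, 3 }  = { 3 } ∪ { 2 }
Pass 3 (1 new):
  { 1 }  = ᶜ of { 2, 3 }
Pass 4: already closed under ᶜ and ∪.

|σ(𝒢)| = 8.  σ(𝒢) = { {}, { 1 }, { 2 }, { 3 }, { 1, 2 }, { 1, 3 }, { 2, 3 }, X }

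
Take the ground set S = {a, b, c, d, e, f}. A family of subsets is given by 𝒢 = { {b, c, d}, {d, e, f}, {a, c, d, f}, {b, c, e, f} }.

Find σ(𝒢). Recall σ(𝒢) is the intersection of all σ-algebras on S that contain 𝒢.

Start: 𝒢 ∪ {∅, S} = { {}, {b, c, d}, {d, e, f}, {a, c, d, f}, {b, c, e, f}, S }.
Iteration 1: +7 →
  {a, d}  = S∖{b, c, e, f}
  {b, e}  = S∖{a, c, d, f}
  {a, b, c}  = S∖{d, e, f}
  {a, e, f}  = S∖{b, c, d}
  {a, b, c, d, f}  = {b, c, d} ∪ {a, c, d, f}
  {a, c, d, e, f}  = {a, c, d, f} ∪ {d, e, f}
  {b, c, d, e, f}  = {b, c, d} ∪ {d, e, f}
  |family| = 13
Iteration 2. New:
  {a}  = S∖{b, c, d, e, f}
  {b}  = S∖{a, c, d, e, f}
  {e}  = S∖{a, b, c, d, f}
  {a, b, c, d}  = {a, b, c} ∪ {b, c, d}
  {a, b, c, e}  = {b, e} ∪ {a, b, c}
  {a, b, d, e}  = {b, e} ∪ {a, d}
  {a, b, e, f}  = {b, e} ∪ {a, e, f}
  {a, d, e, f}  = {a, d} ∪ {a, e, f}
  {b, c, d, e}  = {b, e} ∪ {b, c, d}
  {b, d, e, f}  = {b, e} ∪ {d, e, f}
  {a, b, c, e, f}  = {a, b, c} ∪ {a, e, f}
  |family| = 24
Iteration 3: 15 new —
  {d}  = S∖{a, b, c, e, f}
  {a, b}  = {b} ∪ {a}
  {a, c}  = S∖{b, d, e, f}
  {a, e}  = {e} ∪ {a}
  {a, f}  = S∖{b, c, d, e}
  {b, c}  = S∖{a, d, e, f}
  {c, d}  = S∖{a, b, e, f}
  {c, f}  = S∖{a, b, d, e}
  {d, f}  = S∖{a, b, c, e}
  {e, f}  = S∖{a, b, c, d}
  {a, b, d}  = {b} ∪ {a, d}
  {a, b, e}  = {b, e} ∪ {a}
  {a, d, e}  = {a, d} ∪ {e}
  {a, b, c, d, e}  = {b, e} ∪ {a, b, c, d}
  {a, b, d, e, f}  = {b, e} ∪ {a, d, e, f}
  |family| = 39
Iteration 4 adds 23:
  {c}  = S∖{a, b, d, e, f}
  {f}  = S∖{a, b, c, d, e}
  {b, d}  = {b} ∪ {d}
  {d, e}  = {d} ∪ {e}
  {a, b, f}  = {a, f} ∪ {b}
  {a, c, d}  = {c, d} ∪ {a, c}
  {a, c, e}  = {a, c} ∪ {a, e}
  {a, c, f}  = {a, f} ∪ {a, c}
  {a, d, f}  = {a, f} ∪ {d}
  {b, c, e}  = {b, c} ∪ {b, e}
  {b, c, f}  = S∖{a, d, e}
  {b, d, e}  = {d} ∪ {b, e}
  {b, d, f}  = {b} ∪ {d, f}
  {b, e, f}  = {b} ∪ {e, f}
  {c, d, e}  = {c, d} ∪ {e}
  {c, d, f}  = S∖{a, b, e}
  {c, e, f}  = S∖{a, b, d}
  {a, b, c, f}  = {a, f} ∪ {a, b, c}
  {a, b, d, f}  = {a, f} ∪ {a, b, d}
  {a, c, d, e}  = {c, d} ∪ {a, e}
  {a, c, e, f}  = {a, e, f} ∪ {a, c}
  {b, c, d, f}  = S∖{a, e}
  {c, d, e, f}  = S∖{a, b}
  |family| = 62
Iteration 5. New:
  {b, f}  = S∖{a, c, d, e}
  {c, e}  = S∖{a, b, d, f}
  |family| = 64
Iteration 6: no new sets; the family is a σ-algebra.

σ(𝒢) = { {}, {a}, {b}, {c}, {d}, {e}, {f}, {a, b}, {a, c}, {a, d}, {a, e}, {a, f}, {b, c}, {b, d}, {b, e}, {b, f}, {c, d}, {c, e}, {c, f}, {d, e}, {d, f}, {e, f}, {a, b, c}, {a, b, d}, {a, b, e}, {a, b, f}, {a, c, d}, {a, c, e}, {a, c, f}, {a, d, e}, {a, d, f}, {a, e, f}, {b, c, d}, {b, c, e}, {b, c, f}, {b, d, e}, {b, d, f}, {b, e, f}, {c, d, e}, {c, d, f}, {c, e, f}, {d, e, f}, {a, b, c, d}, {a, b, c, e}, {a, b, c, f}, {a, b, d, e}, {a, b, d, f}, {a, b, e, f}, {a, c, d, e}, {a, c, d, f}, {a, c, e, f}, {a, d, e, f}, {b, c, d, e}, {b, c, d, f}, {b, c, e, f}, {b, d, e, f}, {c, d, e, f}, {a, b, c, d, e}, {a, b, c, d, f}, {a, b, c, e, f}, {a, b, d, e, f}, {a, c, d, e, f}, {b, c, d, e, f}, S }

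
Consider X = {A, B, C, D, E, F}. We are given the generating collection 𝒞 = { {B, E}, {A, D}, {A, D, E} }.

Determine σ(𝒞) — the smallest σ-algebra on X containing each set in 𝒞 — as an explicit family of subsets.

σ(𝒞) (16 sets): { {}, {B}, {E}, {A, D}, {B, E}, {C, F}, {A, B, D}, {A, D, E}, {B, C, F}, {C, E, F}, {A, B, D, E}, {A, C, D, F}, {B, C, E, F}, {A, B, C, D, F}, {A, C, D, E, F}, X }

Check:
Start: 𝒞 ∪ {∅, X} = { {}, {A, D}, {B, E}, {A, D, E}, X }.
Step 1. New:
  {B, C, F}  = complement {A, D, E}
  {A, B, D, E}  = {A, D, E} ∪ {B, E}
  {A, C, D, F}  = complement {B, E}
  {B, C, E, F}  = complement {A, D}
  |family| = 9
Step 2 (3 new):
  {C, F}  = complement {A, B, D, E}
  {A, B, C, D, F}  = {B, C, F} ∪ {A, D}
  {A, C, D, E, F}  = {A, D, E} ∪ {A, C, D, F}
  |family| = 12
Step 3 adds 2:
  {B}  = complement {A, C, D, E, F}
  {E}  = complement {A, B, C, D, F}
  |family| = 14
Step 4. New:
  {A, B, D}  = {A, D} ∪ {B}
  {C, E, F}  = {C, F} ∪ {E}
  |family| = 16
Step 5: closed — nothing new.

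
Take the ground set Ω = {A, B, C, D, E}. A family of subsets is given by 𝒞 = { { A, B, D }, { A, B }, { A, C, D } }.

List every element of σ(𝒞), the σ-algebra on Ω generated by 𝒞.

|σ(𝒞)| = 32.  σ(𝒞) = { {  }, { A }, { B }, { C }, { D }, { E }, { A, B }, { A, C }, { A, D }, { A, E }, { B, C }, { B, D }, { B, E }, { C, D }, { C, E }, { D, E }, { A, B, C }, { A, B, D }, { A, B, E }, { A, C, D }, { A, C, E }, { A, D, E }, { B, C, D }, { B, C, E }, { B, D, E }, { C, D, E }, { A, B, C, D }, { A, B, C, E }, { A, B, D, E }, { A, C, D, E }, { B, C, D, E }, Ω }

Derivation:
Begin from { {  }, { A, B }, { A, B, D }, { A, C, D }, Ω } (that is, 𝒞 plus ∅ and Ω).
Step 1: 4 new —
  { B, E }  = Ω∖{ A, C, D }
  { C, E }  = Ω∖{ A, B, D }
  { C, D, E }  = Ω∖{ A, B }
  { A, B, C, D }  = { A, C, D } ∪ { A, B }
Step 2 (7 new):
  { E }  = Ω∖{ A, B, C, D }
  { A, B, E }  = { B, E } ∪ { A, B }
  { B, C, E }  = { B, E } ∪ { C, E }
  { A, B, C, E }  = { A, B } ∪ { C, E }
  { A, B, D, E }  = { B, E } ∪ { A, B, D }
  { A, C, D, E }  = { C, D, E } ∪ { A, C, D }
  { B, C, D, E }  = { B, E } ∪ { C, D, E }
Step 3: +6 →
  { A }  = Ω∖{ B, C, D, E }
  { B }  = Ω∖{ A, C, D, E }
  { C }  = Ω∖{ A, B, D, E }
  { D }  = Ω∖{ A, B, C, E }
  { A, D }  = Ω∖{ B, C, E }
  { C, D }  = Ω∖{ A, B, E }
Step 4 (10 new):
  { A, C }  = { C } ∪ { A }
  { A, E }  = { E } ∪ { A }
  { B, C }  = { B } ∪ { C }
  { B, D }  = { B } ∪ { D }
  { D, E }  = { E } ∪ { D }
  { A, B, C }  = { A, B } ∪ { C }
  { A, C, E }  = { C, E } ∪ { A }
  { A, D, E }  = { E } ∪ { A, D }
  { B, C, D }  = { C, D } ∪ { B }
  { B, D, E }  = { B, E } ∪ { D }
After Step 5 the family is unchanged; done.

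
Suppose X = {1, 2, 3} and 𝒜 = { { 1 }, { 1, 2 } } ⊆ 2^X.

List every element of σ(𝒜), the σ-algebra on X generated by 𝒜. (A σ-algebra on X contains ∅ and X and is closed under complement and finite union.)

σ(𝒜) = { ∅, { 1 }, { 2 }, { 3 }, { 1, 2 }, { 1, 3 }, { 2, 3 }, X }

Working:
Seed the family with 𝒜 together with ∅ and X: { ∅, { 1 }, { 1, 2 }, X }.
Step 1 (2 new):
  { 3 }  = X∖{ 1, 2 }
  { 2, 3 }  = X∖{ 1 }
Step 2: +1 →
  { 1, 3 }  = { 3 } ∪ { 1 }
Step 3 adds 1:
  { 2 }  = X∖{ 1, 3 }
Step 4 adds nothing — fixpoint reached.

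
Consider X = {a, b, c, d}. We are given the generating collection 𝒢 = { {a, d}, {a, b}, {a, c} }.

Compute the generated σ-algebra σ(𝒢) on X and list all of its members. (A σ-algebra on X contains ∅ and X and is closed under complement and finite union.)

σ(𝒢) (16 sets): { ∅, {a}, {b}, {c}, {d}, {a, b}, {a, c}, {a, d}, {b, c}, {b, d}, {c, d}, {a, b, c}, {a, b, d}, {a, c, d}, {b, c, d}, X }

Derivation:
Initial family (5 sets): { ∅, {a, b}, {a, c}, {a, d}, X }.
Pass 1: 6 new —
  {b, c}  = X∖{a, d}
  {b, d}  = X∖{a, c}
  {c, d}  = X∖{a, b}
  {a, b, c}  = {a, b} ∪ {a, c}
  {a, b, d}  = {a, d} ∪ {a, b}
  {a, c, d}  = {a, d} ∪ {a, c}
  |family| = 11
Pass 2: +4 →
  {b}  = X∖{a, c, d}
  {c}  = X∖{a, b, d}
  {d}  = X∖{a, b, c}
  {b, c, d}  = {c, d} ∪ {b, c}
  |family| = 15
Pass 3: +1 →
  {a}  = X∖{b, c, d}
  |family| = 16
Pass 4: already closed under ᶜ and ∪.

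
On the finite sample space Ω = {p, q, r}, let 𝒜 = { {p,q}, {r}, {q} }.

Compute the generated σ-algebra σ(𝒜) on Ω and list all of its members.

σ(𝒜) (8 sets): { {}, {p}, {q}, {r}, {p,q}, {p,r}, {q,r}, Ω }

Derivation:
Begin from { {}, {q}, {r}, {p,q}, Ω } (that is, 𝒜 plus ∅ and Ω).
Step 1: 2 new —
  {p,r}  = ᶜ of {q}
  {q,r}  = {r} ∪ {q}
  |family| = 7
Step 2 adds 1:
  {p}  = ᶜ of {q,r}
  |family| = 8
Step 3 adds nothing — fixpoint reached.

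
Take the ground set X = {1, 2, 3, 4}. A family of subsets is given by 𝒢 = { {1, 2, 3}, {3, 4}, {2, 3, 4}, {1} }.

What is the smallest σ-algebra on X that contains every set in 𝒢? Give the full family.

Answer: σ(𝒢) = { ∅, {1}, {2}, {3}, {4}, {1, 2}, {1, 3}, {1, 4}, {2, 3}, {2, 4}, {3, 4}, {1, 2, 3}, {1, 2, 4}, {1, 3, 4}, {2, 3, 4}, X }

Check:
Seed the family with 𝒢 together with ∅ and X: { ∅, {1}, {3, 4}, {1, 2, 3}, {2, 3, 4}, X }.
Step 1: +3 →
  {4}  = complement {1, 2, 3}
  {1, 2}  = complement {3, 4}
  {1, 3, 4}  = {3, 4} ∪ {1}
  [9 total]
Step 2: 3 new —
  {2}  = complement {1, 3, 4}
  {1, 4}  = {4} ∪ {1}
  {1, 2, 4}  = {1, 2} ∪ {4}
  [12 total]
Step 3 adds 3:
  {3}  = complement {1, 2, 4}
  {2, 3}  = complement {1, 4}
  {2, 4}  = {4} ∪ {2}
  [15 total]
Step 4 adds 1:
  {1, 3}  = complement {2, 4}
  [16 total]
Step 5 adds nothing — fixpoint reached.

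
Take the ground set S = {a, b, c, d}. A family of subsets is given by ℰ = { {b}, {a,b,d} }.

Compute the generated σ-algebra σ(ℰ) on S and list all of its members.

σ(ℰ) (8 sets): { {}, {b}, {c}, {a,d}, {b,c}, {a,b,d}, {a,c,d}, S }

Derivation:
Start: ℰ ∪ {∅, S} = { {}, {b}, {a,b,d}, S }.
Iteration 1 adds 2:
  {c}  = {a,b,d}ᶜ
  {a,c,d}  = {b}ᶜ
  — 6 sets.
Iteration 2 adds 1:
  {b,c}  = {c} ∪ {b}
  — 7 sets.
Iteration 3. New:
  {a,d}  = {b,c}ᶜ
  — 8 sets.
Iteration 4: no new sets; the family is a σ-algebra.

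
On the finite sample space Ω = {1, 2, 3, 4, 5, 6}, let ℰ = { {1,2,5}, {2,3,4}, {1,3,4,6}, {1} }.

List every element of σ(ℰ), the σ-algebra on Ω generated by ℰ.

Answer: σ(ℰ) = { ∅, {1}, {2}, {5}, {6}, {1,2}, {1,5}, {1,6}, {2,5}, {2,6}, {3,4}, {5,6}, {1,2,5}, {1,2,6}, {1,3,4}, {1,5,6}, {2,3,4}, {2,5,6}, {3,4,5}, {3,4,6}, {1,2,3,4}, {1,2,5,6}, {1,3,4,5}, {1,3,4,6}, {2,3,4,5}, {2,3,4,6}, {3,4,5,6}, {1,2,3,4,5}, {1,2,3,4,6}, {1,3,4,5,6}, {2,3,4,5,6}, Ω }

Working:
Initial family (6 sets): { ∅, {1}, {1,2,5}, {2,3,4}, {1,3,4,6}, Ω }.
Pass 1: 7 new —
  {2,5}  = ᶜ of {1,3,4,6}
  {1,5,6}  = ᶜ of {2,3,4}
  {3,4,6}  = ᶜ of {1,2,5}
  {1,2,3,4}  = {2,3,4} ∪ {1}
  {1,2,3,4,5}  = {1,2,5} ∪ {2,3,4}
  {1,2,3,4,6}  = {2,3,4} ∪ {1,3,4,6}
  {2,3,4,5,6}  = ᶜ of {1}
  [13 total]
Pass 2: 7 new —
  {5}  = ᶜ of {1,2,3,4,6}
  {6}  = ᶜ of {1,2,3,4,5}
  {5,6}  = ᶜ of {1,2,3,4}
  {1,2,5,6}  = {2,5} ∪ {1,5,6}
  {2,3,4,5}  = {2,5} ∪ {2,3,4}
  {2,3,4,6}  = {2,3,4} ∪ {3,4,6}
  {1,3,4,5,6}  = {1,5,6} ∪ {1,3,4,6}
  [20 total]
Pass 3: 6 new —
  {2}  = ᶜ of {1,3,4,5,6}
  {1,5}  = ᶜ of {2,3,4,6}
  {1,6}  = ᶜ of {2,3,4,5}
  {3,4}  = ᶜ of {1,2,5,6}
  {2,5,6}  = {2,5} ∪ {5,6}
  {3,4,5,6}  = {5,6} ∪ {3,4,6}
  [26 total]
Pass 4. New:
  {1,2}  = ᶜ of {3,4,5,6}
  {2,6}  = {2} ∪ {6}
  {1,2,6}  = {1,6} ∪ {2}
  {1,3,4}  = ᶜ of {2,5,6}
  {3,4,5}  = {3,4} ∪ {5}
  {1,3,4,5}  = {3,4} ∪ {1,5}
  [32 total]
Pass 5: closed — nothing new.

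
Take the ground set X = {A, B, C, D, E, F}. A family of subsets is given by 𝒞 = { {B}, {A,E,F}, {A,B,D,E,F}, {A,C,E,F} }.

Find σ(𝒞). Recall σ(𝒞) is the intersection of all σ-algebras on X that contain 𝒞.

Initial family (6 sets): { {}, {B}, {A,E,F}, {A,C,E,F}, {A,B,D,E,F}, X }.
Iteration 1 (6 new):
  {C}  = ᶜ of {A,B,D,E,F}
  {B,D}  = ᶜ of {A,C,E,F}
  {B,C,D}  = ᶜ of {A,E,F}
  {A,B,E,F}  = {A,E,F} ∪ {B}
  {A,B,C,E,F}  = {A,C,E,F} ∪ {B}
  {A,C,D,E,F}  = ᶜ of {B}
  [12 total]
Iteration 2 (3 new):
  {D}  = ᶜ of {A,B,C,E,F}
  {B,C}  = {B} ∪ {C}
  {C,D}  = ᶜ of {A,B,E,F}
  [15 total]
Iteration 3 (1 new):
  {A,D,E,F}  = ᶜ of {B,C}
  [16 total]
After Iteration 4 the family is unchanged; done.

Hence σ(𝒞) has 16 members: { {}, {B}, {C}, {D}, {B,C}, {B,D}, {C,D}, {A,E,F}, {B,C,D}, {A,B,E,F}, {A,C,E,F}, {A,D,E,F}, {A,B,C,E,F}, {A,B,D,E,F}, {A,C,D,E,F}, X }.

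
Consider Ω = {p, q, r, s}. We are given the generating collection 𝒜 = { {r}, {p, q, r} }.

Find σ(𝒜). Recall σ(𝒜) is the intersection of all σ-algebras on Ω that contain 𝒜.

σ(𝒜) (8 sets): { ∅, {r}, {s}, {p, q}, {r, s}, {p, q, r}, {p, q, s}, Ω }

Check:
Start: 𝒜 ∪ {∅, Ω} = { ∅, {r}, {p, q, r}, Ω }.
Step 1: +2 →
  {s}  = complement {p, q, r}
  {p, q, s}  = complement {r}
Step 2: 1 new —
  {r, s}  = {r} ∪ {s}
Step 3. New:
  {p, q}  = complement {r, s}
Step 4: already closed under ᶜ and ∪.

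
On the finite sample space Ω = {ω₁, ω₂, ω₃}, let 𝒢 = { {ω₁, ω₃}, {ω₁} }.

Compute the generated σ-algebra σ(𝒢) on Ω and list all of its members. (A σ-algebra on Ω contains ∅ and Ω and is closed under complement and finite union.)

|σ(𝒢)| = 8.  σ(𝒢) = { {}, {ω₁}, {ω₂}, {ω₃}, {ω₁, ω₂}, {ω₁, ω₃}, {ω₂, ω₃}, Ω }

Derivation:
Seed the family with 𝒢 together with ∅ and Ω: { {}, {ω₁}, {ω₁, ω₃}, Ω }.
Round 1 (2 new):
  {ω₂}  = Ω∖{ω₁, ω₃}
  {ω₂, ω₃}  = Ω∖{ω₁}
  — 6 sets.
Round 2 (1 new):
  {ω₁, ω₂}  = {ω₂} ∪ {ω₁}
  — 7 sets.
Round 3 (1 new):
  {ω₃}  = Ω∖{ω₁, ω₂}
  — 8 sets.
Round 4 adds nothing — fixpoint reached.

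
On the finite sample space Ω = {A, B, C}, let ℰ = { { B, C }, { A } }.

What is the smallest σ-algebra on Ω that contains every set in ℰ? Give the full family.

|σ(ℰ)| = 4.  σ(ℰ) = { {  }, { A }, { B, C }, Ω }

Working:
Initial family (4 sets): { {  }, { A }, { B, C }, Ω }.
Step 1: already closed under ᶜ and ∪.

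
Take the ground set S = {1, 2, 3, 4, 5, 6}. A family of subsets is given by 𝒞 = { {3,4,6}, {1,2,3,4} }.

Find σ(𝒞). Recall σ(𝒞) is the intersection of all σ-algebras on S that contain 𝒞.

Answer: σ(𝒞) = { {}, {5}, {6}, {1,2}, {3,4}, {5,6}, {1,2,5}, {1,2,6}, {3,4,5}, {3,4,6}, {1,2,3,4}, {1,2,5,6}, {3,4,5,6}, {1,2,3,4,5}, {1,2,3,4,6}, S }

Derivation:
Start: 𝒞 ∪ {∅, S} = { {}, {3,4,6}, {1,2,3,4}, S }.
Round 1. New:
  {5,6}  = {1,2,3,4}ᶜ
  {1,2,5}  = {3,4,6}ᶜ
  {1,2,3,4,6}  = {3,4,6} ∪ {1,2,3,4}
  — 7 sets.
Round 2: +4 →
  {5}  = {1,2,3,4,6}ᶜ
  {1,2,5,6}  = {1,2,5} ∪ {5,6}
  {3,4,5,6}  = {5,6} ∪ {3,4,6}
  {1,2,3,4,5}  = {1,2,5} ∪ {1,2,3,4}
  — 11 sets.
Round 3: +3 →
  {6}  = {1,2,3,4,5}ᶜ
  {1,2}  = {3,4,5,6}ᶜ
  {3,4}  = {1,2,5,6}ᶜ
  — 14 sets.
Round 4: +2 →
  {1,2,6}  = {1,2} ∪ {6}
  {3,4,5}  = {3,4} ∪ {5}
  — 16 sets.
Round 5 adds nothing — fixpoint reached.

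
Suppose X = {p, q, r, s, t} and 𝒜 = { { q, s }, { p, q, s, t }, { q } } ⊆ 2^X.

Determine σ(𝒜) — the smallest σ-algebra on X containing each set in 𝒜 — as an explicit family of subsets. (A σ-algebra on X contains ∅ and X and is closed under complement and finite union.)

|σ(𝒜)| = 16.  σ(𝒜) = { {}, { q }, { r }, { s }, { p, t }, { q, r }, { q, s }, { r, s }, { p, q, t }, { p, r, t }, { p, s, t }, { q, r, s }, { p, q, r, t }, { p, q, s, t }, { p, r, s, t }, X }

Derivation:
Start: 𝒜 ∪ {∅, X} = { {}, { q }, { q, s }, { p, q, s, t }, X }.
Round 1. New:
  { r }  = complement { p, q, s, t }
  { p, r, t }  = complement { q, s }
  { p, r, s, t }  = complement { q }
  |family| = 8
Round 2: 3 new —
  { q, r }  = { r } ∪ { q }
  { q, r, s }  = { r } ∪ { q, s }
  { p, q, r, t }  = { q } ∪ { p, r, t }
  |family| = 11
Round 3. New:
  { s }  = complement { p, q, r, t }
  { p, t }  = complement { q, r, s }
  { p, s, t }  = complement { q, r }
  |family| = 14
Round 4: 2 new —
  { r, s }  = { r } ∪ { s }
  { p, q, t }  = { p, t } ∪ { q }
  |family| = 16
Round 5: stable.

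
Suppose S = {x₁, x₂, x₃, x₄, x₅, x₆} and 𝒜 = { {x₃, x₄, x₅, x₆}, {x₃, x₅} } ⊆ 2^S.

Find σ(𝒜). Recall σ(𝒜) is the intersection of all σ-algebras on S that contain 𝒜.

Take S₀ = 𝒜 ∪ {∅, S} = { {}, {x₃, x₅}, {x₃, x₄, x₅, x₆}, S }.
Round 1: 2 new —
  {x₁, x₂}  = complement {x₃, x₄, x₅, x₆}
  {x₁, x₂, x₄, x₆}  = complement {x₃, x₅}
Round 2 adds 1:
  {x₁, x₂, x₃, x₅}  = {x₁, x₂} ∪ {x₃, x₅}
Round 3: +1 →
  {x₄, x₆}  = complement {x₁, x₂, x₃, x₅}
Round 4: already closed under ᶜ and ∪.

σ(𝒜) = { {}, {x₁, x₂}, {x₃, x₅}, {x₄, x₆}, {x₁, x₂, x₃, x₅}, {x₁, x₂, x₄, x₆}, {x₃, x₄, x₅, x₆}, S }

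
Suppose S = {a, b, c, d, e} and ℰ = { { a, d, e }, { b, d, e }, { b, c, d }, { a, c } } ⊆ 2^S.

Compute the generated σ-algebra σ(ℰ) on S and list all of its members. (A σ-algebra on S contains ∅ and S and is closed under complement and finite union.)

σ(ℰ) (32 sets): { {  }, { a }, { b }, { c }, { d }, { e }, { a, b }, { a, c }, { a, d }, { a, e }, { b, c }, { b, d }, { b, e }, { c, d }, { c, e }, { d, e }, { a, b, c }, { a, b, d }, { a, b, e }, { a, c, d }, { a, c, e }, { a, d, e }, { b, c, d }, { b, c, e }, { b, d, e }, { c, d, e }, { a, b, c, d }, { a, b, c, e }, { a, b, d, e }, { a, c, d, e }, { b, c, d, e }, S }

Working:
Seed the family with ℰ together with ∅ and S: { {  }, { a, c }, { a, d, e }, { b, c, d }, { b, d, e }, S }.
Iteration 1: +6 →
  { a, e }  = ᶜ of { b, c, d }
  { b, c }  = ᶜ of { a, d, e }
  { a, b, c, d }  = { b, c, d } ∪ { a, c }
  { a, b, d, e }  = { a, d, e } ∪ { b, d, e }
  { a, c, d, e }  = { a, d, e } ∪ { a, c }
  { b, c, d, e }  = { b, c, d } ∪ { b, d, e }
  (now 12)
Iteration 2: 7 new —
  { a }  = ᶜ of { b, c, d, e }
  { b }  = ᶜ of { a, c, d, e }
  { c }  = ᶜ of { a, b, d, e }
  { e }  = ᶜ of { a, b, c, d }
  { a, b, c }  = { b, c } ∪ { a, c }
  { a, c, e }  = { a, c } ∪ { a, e }
  { a, b, c, e }  = { b, c } ∪ { a, e }
  (now 19)
Iteration 3 (8 new):
  { d }  = ᶜ of { a, b, c, e }
  { a, b }  = { b } ∪ { a }
  { b, d }  = ᶜ of { a, c, e }
  { b, e }  = { b } ∪ { e }
  { c, e }  = { e } ∪ { c }
  { d, e }  = ᶜ of { a, b, c }
  { a, b, e }  = { b } ∪ { a, e }
  { b, c, e }  = { e } ∪ { b, c }
  (now 27)
Iteration 4. New:
  { a, d }  = ᶜ of { b, c, e }
  { c, d }  = ᶜ of { a, b, e }
  { a, b, d }  = ᶜ of { c, e }
  { a, c, d }  = ᶜ of { b, e }
  { c, d, e }  = ᶜ of { a, b }
  (now 32)
Iteration 5: already closed under ᶜ and ∪.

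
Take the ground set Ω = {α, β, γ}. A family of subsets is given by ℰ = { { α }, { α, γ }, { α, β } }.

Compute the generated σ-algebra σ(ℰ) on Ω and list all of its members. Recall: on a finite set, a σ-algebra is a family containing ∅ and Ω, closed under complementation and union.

|σ(ℰ)| = 8.  σ(ℰ) = { {  }, { α }, { β }, { γ }, { α, β }, { α, γ }, { β, γ }, Ω }

Working:
Take S₀ = ℰ ∪ {∅, Ω} = { {  }, { α }, { α, β }, { α, γ }, Ω }.
Pass 1: 3 new —
  { β }  = Ω∖{ α, γ }
  { γ }  = Ω∖{ α, β }
  { β, γ }  = Ω∖{ α }
  |family| = 8
Pass 2: already closed under ᶜ and ∪.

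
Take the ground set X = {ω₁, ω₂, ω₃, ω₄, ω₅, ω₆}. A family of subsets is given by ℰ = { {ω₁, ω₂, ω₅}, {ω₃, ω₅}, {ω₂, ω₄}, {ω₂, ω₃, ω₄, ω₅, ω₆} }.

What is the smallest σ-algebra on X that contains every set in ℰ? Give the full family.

Answer: σ(ℰ) = { ∅, {ω₁}, {ω₂}, {ω₃}, {ω₄}, {ω₅}, {ω₆}, {ω₁, ω₂}, {ω₁, ω₃}, {ω₁, ω₄}, {ω₁, ω₅}, {ω₁, ω₆}, {ω₂, ω₃}, {ω₂, ω₄}, {ω₂, ω₅}, {ω₂, ω₆}, {ω₃, ω₄}, {ω₃, ω₅}, {ω₃, ω₆}, {ω₄, ω₅}, {ω₄, ω₆}, {ω₅, ω₆}, {ω₁, ω₂, ω₃}, {ω₁, ω₂, ω₄}, {ω₁, ω₂, ω₅}, {ω₁, ω₂, ω₆}, {ω₁, ω₃, ω₄}, {ω₁, ω₃, ω₅}, {ω₁, ω₃, ω₆}, {ω₁, ω₄, ω₅}, {ω₁, ω₄, ω₆}, {ω₁, ω₅, ω₆}, {ω₂, ω₃, ω₄}, {ω₂, ω₃, ω₅}, {ω₂, ω₃, ω₆}, {ω₂, ω₄, ω₅}, {ω₂, ω₄, ω₆}, {ω₂, ω₅, ω₆}, {ω₃, ω₄, ω₅}, {ω₃, ω₄, ω₆}, {ω₃, ω₅, ω₆}, {ω₄, ω₅, ω₆}, {ω₁, ω₂, ω₃, ω₄}, {ω₁, ω₂, ω₃, ω₅}, {ω₁, ω₂, ω₃, ω₆}, {ω₁, ω₂, ω₄, ω₅}, {ω₁, ω₂, ω₄, ω₆}, {ω₁, ω₂, ω₅, ω₆}, {ω₁, ω₃, ω₄, ω₅}, {ω₁, ω₃, ω₄, ω₆}, {ω₁, ω₃, ω₅, ω₆}, {ω₁, ω₄, ω₅, ω₆}, {ω₂, ω₃, ω₄, ω₅}, {ω₂, ω₃, ω₄, ω₆}, {ω₂, ω₃, ω₅, ω₆}, {ω₂, ω₄, ω₅, ω₆}, {ω₃, ω₄, ω₅, ω₆}, {ω₁, ω₂, ω₃, ω₄, ω₅}, {ω₁, ω₂, ω₃, ω₄, ω₆}, {ω₁, ω₂, ω₃, ω₅, ω₆}, {ω₁, ω₂, ω₄, ω₅, ω₆}, {ω₁, ω₃, ω₄, ω₅, ω₆}, {ω₂, ω₃, ω₄, ω₅, ω₆}, X }

Trace:
Begin from { ∅, {ω₂, ω₄}, {ω₃, ω₅}, {ω₁, ω₂, ω₅}, {ω₂, ω₃, ω₄, ω₅, ω₆}, X } (that is, ℰ plus ∅ and X).
Pass 1: +7 →
  {ω₁}  = ᶜ of {ω₂, ω₃, ω₄, ω₅, ω₆}
  {ω₃, ω₄, ω₆}  = ᶜ of {ω₁, ω₂, ω₅}
  {ω₁, ω₂, ω₃, ω₅}  = {ω₁, ω₂, ω₅} ∪ {ω₃, ω₅}
  {ω₁, ω₂, ω₄, ω₅}  = {ω₁, ω₂, ω₅} ∪ {ω₂, ω₄}
  {ω₁, ω₂, ω₄, ω₆}  = ᶜ of {ω₃, ω₅}
  {ω₁, ω₃, ω₅, ω₆}  = ᶜ of {ω₂, ω₄}
  {ω₂, ω₃, ω₄, ω₅}  = {ω₃, ω₅} ∪ {ω₂, ω₄}
  (now 13)
Pass 2. New:
  {ω₁, ω₆}  = ᶜ of {ω₂, ω₃, ω₄, ω₅}
  {ω₃, ω₆}  = ᶜ of {ω₁, ω₂, ω₄, ω₅}
  {ω₄, ω₆}  = ᶜ of {ω₁, ω₂, ω₃, ω₅}
  {ω₁, ω₂, ω₄}  = {ω₂, ω₄} ∪ {ω₁}
  {ω₁, ω₃, ω₅}  = {ω₃, ω₅} ∪ {ω₁}
  {ω₁, ω₃, ω₄, ω₆}  = {ω₃, ω₄, ω₆} ∪ {ω₁}
  {ω₂, ω₃, ω₄, ω₆}  = {ω₃, ω₄, ω₆} ∪ {ω₂, ω₄}
  {ω₃, ω₄, ω₅, ω₆}  = {ω₃, ω₅} ∪ {ω₃, ω₄, ω₆}
  {ω₁, ω₂, ω₃, ω₄, ω₅}  = {ω₂, ω₃, ω₄, ω₅} ∪ {ω₁, ω₂, ω₄, ω₅}
  {ω₁, ω₂, ω₃, ω₄, ω₆}  = {ω₁, ω₂, ω₄, ω₆} ∪ {ω₃, ω₄, ω₆}
  {ω₁, ω₂, ω₃, ω₅, ω₆}  = {ω₁, ω₃, ω₅, ω₆} ∪ {ω₁, ω₂, ω₅}
  {ω₁, ω₂, ω₄, ω₅, ω₆}  = {ω₁, ω₂, ω₄, ω₆} ∪ {ω₁, ω₂, ω₄, ω₅}
  {ω₁, ω₃, ω₄, ω₅, ω₆}  = {ω₁, ω₃, ω₅, ω₆} ∪ {ω₃, ω₄, ω₆}
  (now 26)
Pass 3: 13 new —
  {ω₂}  = ᶜ of {ω₁, ω₃, ω₄, ω₅, ω₆}
  {ω₃}  = ᶜ of {ω₁, ω₂, ω₄, ω₅, ω₆}
  {ω₄}  = ᶜ of {ω₁, ω₂, ω₃, ω₅, ω₆}
  {ω₅}  = ᶜ of {ω₁, ω₂, ω₃, ω₄, ω₆}
  {ω₆}  = ᶜ of {ω₁, ω₂, ω₃, ω₄, ω₅}
  {ω₁, ω₂}  = ᶜ of {ω₃, ω₄, ω₅, ω₆}
  {ω₁, ω₅}  = ᶜ of {ω₂, ω₃, ω₄, ω₆}
  {ω₂, ω₅}  = ᶜ of {ω₁, ω₃, ω₄, ω₆}
  {ω₁, ω₃, ω₆}  = {ω₁, ω₆} ∪ {ω₃, ω₆}
  {ω₁, ω₄, ω₆}  = {ω₁, ω₆} ∪ {ω₄, ω₆}
  {ω₂, ω₄, ω₆}  = ᶜ of {ω₁, ω₃, ω₅}
  {ω₃, ω₅, ω₆}  = ᶜ of {ω₁, ω₂, ω₄}
  {ω₁, ω₂, ω₅, ω₆}  = {ω₁, ω₆} ∪ {ω₁, ω₂, ω₅}
  (now 39)
Pass 4: 24 new —
  {ω₁, ω₃}  = {ω₃} ∪ {ω₁}
  {ω₁, ω₄}  = {ω₄} ∪ {ω₁}
  {ω₂, ω₃}  = {ω₂} ∪ {ω₃}
  {ω₂, ω₆}  = {ω₂} ∪ {ω₆}
  {ω₃, ω₄}  = ᶜ of {ω₁, ω₂, ω₅, ω₆}
  {ω₄, ω₅}  = {ω₄} ∪ {ω₅}
  {ω₅, ω₆}  = {ω₆} ∪ {ω₅}
  {ω₁, ω₂, ω₃}  = {ω₁, ω₂} ∪ {ω₃}
  {ω₁, ω₂, ω₆}  = {ω₁, ω₆} ∪ {ω₂}
  {ω₁, ω₄, ω₅}  = {ω₄} ∪ {ω₁, ω₅}
  {ω₁, ω₅, ω₆}  = {ω₁, ω₆} ∪ {ω₁, ω₅}
  {ω₂, ω₃, ω₄}  = {ω₃} ∪ {ω₂, ω₄}
  {ω₂, ω₃, ω₅}  = ᶜ of {ω₁, ω₄, ω₆}
  {ω₂, ω₃, ω₆}  = {ω₂} ∪ {ω₃, ω₆}
  {ω₂, ω₄, ω₅}  = ᶜ of {ω₁, ω₃, ω₆}
  {ω₂, ω₅, ω₆}  = {ω₂, ω₅} ∪ {ω₆}
  {ω₃, ω₄, ω₅}  = {ω₃, ω₅} ∪ {ω₄}
  {ω₄, ω₅, ω₆}  = {ω₄, ω₆} ∪ {ω₅}
  {ω₁, ω₂, ω₃, ω₄}  = {ω₁, ω₂, ω₄} ∪ {ω₃}
  {ω₁, ω₂, ω₃, ω₆}  = {ω₁, ω₃, ω₆} ∪ {ω₂}
  {ω₁, ω₃, ω₄, ω₅}  = {ω₁, ω₃, ω₅} ∪ {ω₄}
  {ω₁, ω₄, ω₅, ω₆}  = {ω₁, ω₄, ω₆} ∪ {ω₁, ω₅}
  {ω₂, ω₃, ω₅, ω₆}  = {ω₂} ∪ {ω₃, ω₅, ω₆}
  {ω₂, ω₄, ω₅, ω₆}  = {ω₂, ω₄, ω₆} ∪ {ω₂, ω₅}
  (now 63)
Pass 5: +1 →
  {ω₁, ω₃, ω₄}  = ᶜ of {ω₂, ω₅, ω₆}
  (now 64)
After Pass 6 the family is unchanged; done.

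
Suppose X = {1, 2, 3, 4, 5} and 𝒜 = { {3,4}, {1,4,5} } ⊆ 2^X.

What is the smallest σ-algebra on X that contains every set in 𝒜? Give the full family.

|σ(𝒜)| = 16.  σ(𝒜) = { {}, {2}, {3}, {4}, {1,5}, {2,3}, {2,4}, {3,4}, {1,2,5}, {1,3,5}, {1,4,5}, {2,3,4}, {1,2,3,5}, {1,2,4,5}, {1,3,4,5}, X }

Working:
Start: 𝒜 ∪ {∅, X} = { {}, {3,4}, {1,4,5}, X }.
Iteration 1 adds 3:
  {2,3}  = X∖{1,4,5}
  {1,2,5}  = X∖{3,4}
  {1,3,4,5}  = {3,4} ∪ {1,4,5}
  [7 total]
Iteration 2. New:
  {2}  = X∖{1,3,4,5}
  {2,3,4}  = {3,4} ∪ {2,3}
  {1,2,3,5}  = {1,2,5} ∪ {2,3}
  {1,2,4,5}  = {1,4,5} ∪ {1,2,5}
  [11 total]
Iteration 3 (3 new):
  {3}  = X∖{1,2,4,5}
  {4}  = X∖{1,2,3,5}
  {1,5}  = X∖{2,3,4}
  [14 total]
Iteration 4: 2 new —
  {2,4}  = {4} ∪ {2}
  {1,3,5}  = {3} ∪ {1,5}
  [16 total]
After Iteration 5 the family is unchanged; done.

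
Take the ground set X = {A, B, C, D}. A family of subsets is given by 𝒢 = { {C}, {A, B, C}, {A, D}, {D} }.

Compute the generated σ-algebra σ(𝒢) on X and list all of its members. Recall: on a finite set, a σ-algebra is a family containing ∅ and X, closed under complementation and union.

Initial family (6 sets): { {}, {C}, {D}, {A, D}, {A, B, C}, X }.
Pass 1 adds 4:
  {B, C}  = ᶜ of {A, D}
  {C, D}  = {C} ∪ {D}
  {A, B, D}  = ᶜ of {C}
  {A, C, D}  = {C} ∪ {A, D}
Pass 2: +3 →
  {B}  = ᶜ of {A, C, D}
  {A, B}  = ᶜ of {C, D}
  {B, C, D}  = {C, D} ∪ {B, C}
Pass 3: +2 →
  {A}  = ᶜ of {B, C, D}
  {B, D}  = {D} ∪ {B}
Pass 4 (1 new):
  {A, C}  = ᶜ of {B, D}
After Pass 5 the family is unchanged; done.

|σ(𝒢)| = 16.  σ(𝒢) = { {}, {A}, {B}, {C}, {D}, {A, B}, {A, C}, {A, D}, {B, C}, {B, D}, {C, D}, {A, B, C}, {A, B, D}, {A, C, D}, {B, C, D}, X }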